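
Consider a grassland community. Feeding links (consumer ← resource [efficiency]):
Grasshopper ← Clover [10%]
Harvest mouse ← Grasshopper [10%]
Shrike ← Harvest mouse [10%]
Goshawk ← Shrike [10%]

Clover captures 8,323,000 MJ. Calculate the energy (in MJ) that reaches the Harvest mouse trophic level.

83230 MJ

Grasshopper: 8323000 × 0.1 = 832300 MJ
Harvest mouse: 832300 × 0.1 = 83230 MJ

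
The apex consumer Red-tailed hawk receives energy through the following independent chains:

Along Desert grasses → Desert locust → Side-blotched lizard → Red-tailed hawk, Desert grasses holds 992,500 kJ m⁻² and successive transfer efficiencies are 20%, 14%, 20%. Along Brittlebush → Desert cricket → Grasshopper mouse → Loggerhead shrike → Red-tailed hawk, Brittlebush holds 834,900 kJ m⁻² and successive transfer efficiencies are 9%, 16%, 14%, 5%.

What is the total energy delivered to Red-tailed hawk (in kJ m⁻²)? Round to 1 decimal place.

Via Desert grasses: 992500 × 0.2 × 0.14 × 0.2 = 5558 kJ m⁻²
Via Brittlebush: 834900 × 0.09 × 0.16 × 0.14 × 0.05 = 84.15792 kJ m⁻²
Total at Red-tailed hawk: 5558 + 84.15792 = 5642.15792 kJ m⁻²

5642.2 kJ m⁻²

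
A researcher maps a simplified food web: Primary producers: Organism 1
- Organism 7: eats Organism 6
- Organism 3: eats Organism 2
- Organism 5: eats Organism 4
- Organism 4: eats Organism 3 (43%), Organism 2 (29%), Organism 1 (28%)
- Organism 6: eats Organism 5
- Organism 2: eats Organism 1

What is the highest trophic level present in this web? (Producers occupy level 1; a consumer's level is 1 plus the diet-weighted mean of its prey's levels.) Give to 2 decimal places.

6.15

Organism 2: 1 + 1 = 2
Organism 3: 1 + 2 = 3
Organism 4: 1 + (0.43×3 + 0.29×2 + 0.28×1) = 3.15
Organism 5: 1 + 3.15 = 4.15
Organism 6: 1 + 4.15 = 5.15
Organism 7: 1 + 5.15 = 6.15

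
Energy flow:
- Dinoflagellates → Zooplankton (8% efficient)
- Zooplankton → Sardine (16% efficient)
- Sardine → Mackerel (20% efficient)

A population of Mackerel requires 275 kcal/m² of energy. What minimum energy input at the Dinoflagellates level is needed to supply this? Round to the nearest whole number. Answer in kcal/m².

107422 kcal/m²

Cumulative transfer efficiency: 0.08 × 0.16 × 0.2 = 0.00256
Dinoflagellates energy = 275 / 0.00256 = 107422 kcal/m²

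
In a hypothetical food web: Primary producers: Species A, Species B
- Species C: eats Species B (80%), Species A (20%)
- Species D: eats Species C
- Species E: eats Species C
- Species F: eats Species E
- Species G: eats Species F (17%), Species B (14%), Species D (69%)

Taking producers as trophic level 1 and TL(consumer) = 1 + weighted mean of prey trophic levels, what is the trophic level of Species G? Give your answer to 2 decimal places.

Species C: 1 + (0.8×1 + 0.2×1) = 2
Species D: 1 + 2 = 3
Species E: 1 + 2 = 3
Species F: 1 + 3 = 4
Species G: 1 + (0.17×4 + 0.14×1 + 0.69×3) = 3.89

3.89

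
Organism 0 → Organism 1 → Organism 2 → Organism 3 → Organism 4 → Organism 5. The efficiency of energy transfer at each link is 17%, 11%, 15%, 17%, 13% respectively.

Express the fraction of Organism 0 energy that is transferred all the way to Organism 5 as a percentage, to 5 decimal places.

0.00620%

Product of link efficiencies: 0.17 × 0.11 × 0.15 × 0.17 × 0.13 = 0.0000619905
As a percentage: 0.0000619905 × 100 = 0.00620%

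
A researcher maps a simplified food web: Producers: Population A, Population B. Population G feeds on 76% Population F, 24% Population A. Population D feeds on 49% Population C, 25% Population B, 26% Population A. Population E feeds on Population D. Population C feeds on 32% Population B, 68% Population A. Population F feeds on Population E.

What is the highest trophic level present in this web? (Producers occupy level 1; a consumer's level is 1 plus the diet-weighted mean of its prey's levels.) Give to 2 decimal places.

4.65

Population C: 1 + (0.32×1 + 0.68×1) = 2
Population D: 1 + (0.49×2 + 0.25×1 + 0.26×1) = 2.49
Population E: 1 + 2.49 = 3.49
Population F: 1 + 3.49 = 4.49
Population G: 1 + (0.76×4.49 + 0.24×1) = 4.6524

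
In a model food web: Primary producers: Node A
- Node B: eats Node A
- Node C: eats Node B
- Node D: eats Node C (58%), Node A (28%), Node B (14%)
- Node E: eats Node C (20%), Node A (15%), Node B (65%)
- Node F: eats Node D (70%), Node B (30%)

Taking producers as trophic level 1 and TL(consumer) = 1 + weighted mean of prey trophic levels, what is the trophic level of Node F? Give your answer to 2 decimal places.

3.91

Node B: 1 + 1 = 2
Node C: 1 + 2 = 3
Node D: 1 + (0.58×3 + 0.28×1 + 0.14×2) = 3.3
Node E: 1 + (0.2×3 + 0.15×1 + 0.65×2) = 3.05
Node F: 1 + (0.7×3.3 + 0.3×2) = 3.91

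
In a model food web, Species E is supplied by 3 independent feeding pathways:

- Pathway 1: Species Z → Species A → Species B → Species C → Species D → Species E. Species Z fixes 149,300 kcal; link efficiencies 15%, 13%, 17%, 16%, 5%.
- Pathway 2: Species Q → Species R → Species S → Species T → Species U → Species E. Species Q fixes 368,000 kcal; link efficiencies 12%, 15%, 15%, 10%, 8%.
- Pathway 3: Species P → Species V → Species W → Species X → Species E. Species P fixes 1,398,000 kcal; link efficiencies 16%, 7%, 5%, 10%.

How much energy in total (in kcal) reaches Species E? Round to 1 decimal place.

90.2 kcal

Pathway 1: 149300 × 0.15 × 0.13 × 0.17 × 0.16 × 0.05 = 3.959436 kcal
Pathway 2: 368000 × 0.12 × 0.15 × 0.15 × 0.1 × 0.08 = 7.9488 kcal
Pathway 3: 1398000 × 0.16 × 0.07 × 0.05 × 0.1 = 78.288 kcal
Total at Species E: 3.959436 + 7.9488 + 78.288 = 90.196236 kcal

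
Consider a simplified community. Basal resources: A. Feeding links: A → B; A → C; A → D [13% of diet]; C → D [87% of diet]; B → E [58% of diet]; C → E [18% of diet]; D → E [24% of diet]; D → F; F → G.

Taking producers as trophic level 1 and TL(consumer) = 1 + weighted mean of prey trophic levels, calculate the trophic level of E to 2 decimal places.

B: 1 + 1 = 2
C: 1 + 1 = 2
D: 1 + (0.13×1 + 0.87×2) = 2.87
E: 1 + (0.58×2 + 0.18×2 + 0.24×2.87) = 3.2088
F: 1 + 2.87 = 3.87
G: 1 + 3.87 = 4.87

3.21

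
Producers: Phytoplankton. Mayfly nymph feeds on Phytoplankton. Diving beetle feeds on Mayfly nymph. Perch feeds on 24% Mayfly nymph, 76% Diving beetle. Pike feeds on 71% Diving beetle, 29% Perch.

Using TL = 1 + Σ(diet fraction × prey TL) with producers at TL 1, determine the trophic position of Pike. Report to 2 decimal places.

4.22

Mayfly nymph: 1 + 1 = 2
Diving beetle: 1 + 2 = 3
Perch: 1 + (0.24×2 + 0.76×3) = 3.76
Pike: 1 + (0.71×3 + 0.29×3.76) = 4.2204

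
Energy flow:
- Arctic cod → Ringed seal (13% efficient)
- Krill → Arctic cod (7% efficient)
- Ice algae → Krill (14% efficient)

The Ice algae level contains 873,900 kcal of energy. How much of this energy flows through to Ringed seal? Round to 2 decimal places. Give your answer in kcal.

1113.35 kcal

Krill: 873900 × 0.14 = 122346 kcal
Arctic cod: 122346 × 0.07 = 8564.22 kcal
Ringed seal: 8564.22 × 0.13 = 1113.3486 kcal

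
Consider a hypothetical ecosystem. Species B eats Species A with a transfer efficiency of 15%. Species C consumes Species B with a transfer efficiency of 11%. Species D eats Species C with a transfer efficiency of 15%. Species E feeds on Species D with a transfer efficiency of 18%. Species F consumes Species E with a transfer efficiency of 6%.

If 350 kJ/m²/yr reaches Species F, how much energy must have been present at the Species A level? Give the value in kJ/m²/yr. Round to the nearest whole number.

Cumulative transfer efficiency: 0.15 × 0.11 × 0.15 × 0.18 × 0.06 = 0.00002673
Species A energy = 350 / 0.00002673 = 13093902 kJ/m²/yr

13093902 kJ/m²/yr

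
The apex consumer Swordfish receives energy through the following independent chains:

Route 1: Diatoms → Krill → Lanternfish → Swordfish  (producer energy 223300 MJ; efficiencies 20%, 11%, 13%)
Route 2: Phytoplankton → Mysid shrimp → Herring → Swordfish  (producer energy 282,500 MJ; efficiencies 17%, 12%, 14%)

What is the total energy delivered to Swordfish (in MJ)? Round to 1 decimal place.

1445.5 MJ

Route 1: 223300 × 0.2 × 0.11 × 0.13 = 638.638 MJ
Route 2: 282500 × 0.17 × 0.12 × 0.14 = 806.82 MJ
Total at Swordfish: 638.638 + 806.82 = 1445.458 MJ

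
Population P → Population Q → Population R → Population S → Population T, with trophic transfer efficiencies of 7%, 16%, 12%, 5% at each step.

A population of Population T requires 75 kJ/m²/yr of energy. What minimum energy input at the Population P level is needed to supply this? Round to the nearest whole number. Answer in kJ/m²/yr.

Cumulative transfer efficiency: 0.07 × 0.16 × 0.12 × 0.05 = 0.0000672
Population P energy = 75 / 0.0000672 = 1116071 kJ/m²/yr

1116071 kJ/m²/yr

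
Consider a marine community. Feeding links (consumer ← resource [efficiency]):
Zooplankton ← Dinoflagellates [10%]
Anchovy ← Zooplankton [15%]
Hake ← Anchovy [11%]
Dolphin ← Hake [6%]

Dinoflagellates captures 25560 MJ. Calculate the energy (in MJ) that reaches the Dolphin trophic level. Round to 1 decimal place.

2.5 MJ

Zooplankton: 25560 × 0.1 = 2556 MJ
Anchovy: 2556 × 0.15 = 383.4 MJ
Hake: 383.4 × 0.11 = 42.174 MJ
Dolphin: 42.174 × 0.06 = 2.53044 MJ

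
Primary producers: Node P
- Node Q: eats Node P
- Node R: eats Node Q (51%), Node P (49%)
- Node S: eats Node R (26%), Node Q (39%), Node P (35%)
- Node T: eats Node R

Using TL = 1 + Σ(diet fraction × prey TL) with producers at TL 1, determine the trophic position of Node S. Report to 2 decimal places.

2.78

Node Q: 1 + 1 = 2
Node R: 1 + (0.51×2 + 0.49×1) = 2.51
Node S: 1 + (0.26×2.51 + 0.39×2 + 0.35×1) = 2.7826
Node T: 1 + 2.51 = 3.51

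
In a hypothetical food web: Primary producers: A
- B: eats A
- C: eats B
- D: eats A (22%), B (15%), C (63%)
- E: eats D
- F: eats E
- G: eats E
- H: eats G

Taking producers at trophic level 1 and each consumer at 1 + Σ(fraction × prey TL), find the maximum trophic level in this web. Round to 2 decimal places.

6.41

B: 1 + 1 = 2
C: 1 + 2 = 3
D: 1 + (0.22×1 + 0.15×2 + 0.63×3) = 3.41
E: 1 + 3.41 = 4.41
F: 1 + 4.41 = 5.41
G: 1 + 4.41 = 5.41
H: 1 + 5.41 = 6.41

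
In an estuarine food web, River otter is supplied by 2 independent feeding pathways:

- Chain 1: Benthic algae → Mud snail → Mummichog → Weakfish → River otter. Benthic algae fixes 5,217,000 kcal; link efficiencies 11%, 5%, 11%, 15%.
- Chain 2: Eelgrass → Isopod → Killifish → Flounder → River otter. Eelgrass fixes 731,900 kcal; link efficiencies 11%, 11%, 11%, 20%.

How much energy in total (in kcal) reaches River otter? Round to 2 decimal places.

Chain 1: 5217000 × 0.11 × 0.05 × 0.11 × 0.15 = 473.44275 kcal
Chain 2: 731900 × 0.11 × 0.11 × 0.11 × 0.2 = 194.83178 kcal
Total at River otter: 473.44275 + 194.83178 = 668.27453 kcal

668.27 kcal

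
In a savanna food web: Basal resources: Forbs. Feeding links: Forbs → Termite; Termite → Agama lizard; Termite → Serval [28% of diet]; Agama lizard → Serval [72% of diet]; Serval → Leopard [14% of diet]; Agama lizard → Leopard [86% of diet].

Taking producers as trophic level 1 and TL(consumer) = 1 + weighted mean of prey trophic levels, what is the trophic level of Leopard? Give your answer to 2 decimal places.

Termite: 1 + 1 = 2
Agama lizard: 1 + 2 = 3
Serval: 1 + (0.28×2 + 0.72×3) = 3.72
Leopard: 1 + (0.14×3.72 + 0.86×3) = 4.1008

4.10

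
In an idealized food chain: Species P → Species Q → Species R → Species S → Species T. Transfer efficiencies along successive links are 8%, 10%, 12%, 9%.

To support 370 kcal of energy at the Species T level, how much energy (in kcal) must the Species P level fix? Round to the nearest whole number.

4282407 kcal

Cumulative transfer efficiency: 0.08 × 0.1 × 0.12 × 0.09 = 0.0000864
Species P energy = 370 / 0.0000864 = 4282407 kcal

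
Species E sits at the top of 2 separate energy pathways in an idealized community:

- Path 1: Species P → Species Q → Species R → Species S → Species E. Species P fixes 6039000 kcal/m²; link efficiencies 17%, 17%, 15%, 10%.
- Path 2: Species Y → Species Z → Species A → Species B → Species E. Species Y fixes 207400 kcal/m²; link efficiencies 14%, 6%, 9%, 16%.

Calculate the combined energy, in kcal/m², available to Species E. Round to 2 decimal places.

2642.99 kcal/m²

Path 1: 6039000 × 0.17 × 0.17 × 0.15 × 0.1 = 2617.9065 kcal/m²
Path 2: 207400 × 0.14 × 0.06 × 0.09 × 0.16 = 25.087104 kcal/m²
Total at Species E: 2617.9065 + 25.087104 = 2642.993604 kcal/m²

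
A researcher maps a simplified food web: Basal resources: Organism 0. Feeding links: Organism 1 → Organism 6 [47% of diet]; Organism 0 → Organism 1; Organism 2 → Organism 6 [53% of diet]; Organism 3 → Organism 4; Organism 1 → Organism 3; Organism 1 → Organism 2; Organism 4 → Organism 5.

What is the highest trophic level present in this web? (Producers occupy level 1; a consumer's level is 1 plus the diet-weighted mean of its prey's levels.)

5

Organism 1: 1 + 1 = 2
Organism 2: 1 + 2 = 3
Organism 3: 1 + 2 = 3
Organism 4: 1 + 3 = 4
Organism 5: 1 + 4 = 5
Organism 6: 1 + (0.53×3 + 0.47×2) = 3.53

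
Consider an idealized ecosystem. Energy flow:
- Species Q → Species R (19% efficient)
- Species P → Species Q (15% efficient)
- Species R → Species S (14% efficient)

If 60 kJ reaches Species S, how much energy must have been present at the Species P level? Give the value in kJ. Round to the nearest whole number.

15038 kJ

Cumulative transfer efficiency: 0.15 × 0.19 × 0.14 = 0.00399
Species P energy = 60 / 0.00399 = 15038 kJ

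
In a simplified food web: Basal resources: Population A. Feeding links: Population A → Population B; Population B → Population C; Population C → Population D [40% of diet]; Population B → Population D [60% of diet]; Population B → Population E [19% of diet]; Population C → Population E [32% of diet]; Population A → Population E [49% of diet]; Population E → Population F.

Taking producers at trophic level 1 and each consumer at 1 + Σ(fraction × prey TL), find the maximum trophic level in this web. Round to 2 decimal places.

Population B: 1 + 1 = 2
Population C: 1 + 2 = 3
Population D: 1 + (0.4×3 + 0.6×2) = 3.4
Population E: 1 + (0.19×2 + 0.32×3 + 0.49×1) = 2.83
Population F: 1 + 2.83 = 3.83

3.83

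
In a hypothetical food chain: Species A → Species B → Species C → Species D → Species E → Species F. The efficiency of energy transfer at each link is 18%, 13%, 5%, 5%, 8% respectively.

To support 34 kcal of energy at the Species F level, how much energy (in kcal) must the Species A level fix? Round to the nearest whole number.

Cumulative transfer efficiency: 0.18 × 0.13 × 0.05 × 0.05 × 0.08 = 0.00000468
Species A energy = 34 / 0.00000468 = 7264957 kcal

7264957 kcal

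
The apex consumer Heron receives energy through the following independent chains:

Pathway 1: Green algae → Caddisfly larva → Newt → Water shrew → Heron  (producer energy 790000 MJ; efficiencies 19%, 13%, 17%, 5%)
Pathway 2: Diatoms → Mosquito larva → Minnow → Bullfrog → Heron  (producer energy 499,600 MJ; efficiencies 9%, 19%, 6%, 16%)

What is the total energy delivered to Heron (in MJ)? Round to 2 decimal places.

247.87 MJ

Pathway 1: 790000 × 0.19 × 0.13 × 0.17 × 0.05 = 165.8605 MJ
Pathway 2: 499600 × 0.09 × 0.19 × 0.06 × 0.16 = 82.014336 MJ
Total at Heron: 165.8605 + 82.014336 = 247.874836 MJ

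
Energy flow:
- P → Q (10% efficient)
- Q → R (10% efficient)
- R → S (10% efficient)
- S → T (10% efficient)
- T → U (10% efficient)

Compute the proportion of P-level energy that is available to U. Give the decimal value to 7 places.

Product of link efficiencies: 0.1 × 0.1 × 0.1 × 0.1 × 0.1 = 0.00001

0.0000100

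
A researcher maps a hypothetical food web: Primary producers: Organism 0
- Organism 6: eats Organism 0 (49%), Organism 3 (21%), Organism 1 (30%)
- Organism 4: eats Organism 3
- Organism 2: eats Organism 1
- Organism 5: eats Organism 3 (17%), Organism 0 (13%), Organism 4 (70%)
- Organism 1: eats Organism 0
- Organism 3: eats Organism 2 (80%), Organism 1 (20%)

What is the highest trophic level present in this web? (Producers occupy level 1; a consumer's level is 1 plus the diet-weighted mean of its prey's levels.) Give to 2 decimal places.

Organism 1: 1 + 1 = 2
Organism 2: 1 + 2 = 3
Organism 3: 1 + (0.8×3 + 0.2×2) = 3.8
Organism 4: 1 + 3.8 = 4.8
Organism 5: 1 + (0.17×3.8 + 0.13×1 + 0.7×4.8) = 5.136
Organism 6: 1 + (0.49×1 + 0.21×3.8 + 0.3×2) = 2.888

5.14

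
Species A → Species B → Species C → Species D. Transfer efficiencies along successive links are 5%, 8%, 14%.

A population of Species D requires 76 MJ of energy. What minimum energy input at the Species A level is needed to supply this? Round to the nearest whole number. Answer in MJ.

Cumulative transfer efficiency: 0.05 × 0.08 × 0.14 = 0.00056
Species A energy = 76 / 0.00056 = 135714 MJ

135714 MJ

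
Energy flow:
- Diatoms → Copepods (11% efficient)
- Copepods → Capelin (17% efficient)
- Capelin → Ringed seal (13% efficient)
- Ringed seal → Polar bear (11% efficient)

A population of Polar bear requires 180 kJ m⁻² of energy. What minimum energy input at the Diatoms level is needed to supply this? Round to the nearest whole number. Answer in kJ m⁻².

Cumulative transfer efficiency: 0.11 × 0.17 × 0.13 × 0.11 = 0.00026741
Diatoms energy = 180 / 0.00026741 = 673124 kJ m⁻²

673124 kJ m⁻²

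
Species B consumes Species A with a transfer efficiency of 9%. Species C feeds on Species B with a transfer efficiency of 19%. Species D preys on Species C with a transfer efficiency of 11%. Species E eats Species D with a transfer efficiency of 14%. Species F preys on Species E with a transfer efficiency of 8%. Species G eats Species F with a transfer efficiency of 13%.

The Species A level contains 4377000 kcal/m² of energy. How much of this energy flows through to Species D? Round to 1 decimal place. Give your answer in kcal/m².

8233.1 kcal/m²

Species B: 4377000 × 0.09 = 393930 kcal/m²
Species C: 393930 × 0.19 = 74846.7 kcal/m²
Species D: 74846.7 × 0.11 = 8233.137 kcal/m²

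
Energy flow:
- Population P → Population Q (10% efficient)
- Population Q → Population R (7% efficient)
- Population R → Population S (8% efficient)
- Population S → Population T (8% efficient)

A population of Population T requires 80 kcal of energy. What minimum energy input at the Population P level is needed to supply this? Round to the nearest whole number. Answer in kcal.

Cumulative transfer efficiency: 0.1 × 0.07 × 0.08 × 0.08 = 0.0000448
Population P energy = 80 / 0.0000448 = 1785714 kcal

1785714 kcal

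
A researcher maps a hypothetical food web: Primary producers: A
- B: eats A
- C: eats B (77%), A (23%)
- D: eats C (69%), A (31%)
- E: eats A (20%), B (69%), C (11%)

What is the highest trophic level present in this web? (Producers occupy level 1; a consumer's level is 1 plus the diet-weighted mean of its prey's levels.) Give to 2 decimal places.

3.22

B: 1 + 1 = 2
C: 1 + (0.77×2 + 0.23×1) = 2.77
D: 1 + (0.69×2.77 + 0.31×1) = 3.2213
E: 1 + (0.2×1 + 0.69×2 + 0.11×2.77) = 2.8847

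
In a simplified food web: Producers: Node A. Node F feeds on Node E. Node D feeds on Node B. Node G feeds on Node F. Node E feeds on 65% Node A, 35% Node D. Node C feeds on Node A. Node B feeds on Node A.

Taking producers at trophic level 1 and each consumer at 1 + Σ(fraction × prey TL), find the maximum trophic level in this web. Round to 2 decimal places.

Node B: 1 + 1 = 2
Node C: 1 + 1 = 2
Node D: 1 + 2 = 3
Node E: 1 + (0.65×1 + 0.35×3) = 2.7
Node F: 1 + 2.7 = 3.7
Node G: 1 + 3.7 = 4.7

4.70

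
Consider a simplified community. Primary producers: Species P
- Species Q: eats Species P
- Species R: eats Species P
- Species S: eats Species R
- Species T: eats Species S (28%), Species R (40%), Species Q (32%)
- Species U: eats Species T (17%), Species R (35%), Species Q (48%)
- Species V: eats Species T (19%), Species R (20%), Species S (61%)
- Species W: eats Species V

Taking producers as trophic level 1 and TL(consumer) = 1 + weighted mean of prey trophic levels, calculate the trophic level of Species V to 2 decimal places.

3.85

Species Q: 1 + 1 = 2
Species R: 1 + 1 = 2
Species S: 1 + 2 = 3
Species T: 1 + (0.28×3 + 0.4×2 + 0.32×2) = 3.28
Species U: 1 + (0.17×3.28 + 0.35×2 + 0.48×2) = 3.2176
Species V: 1 + (0.19×3.28 + 0.2×2 + 0.61×3) = 3.8532
Species W: 1 + 3.8532 = 4.8532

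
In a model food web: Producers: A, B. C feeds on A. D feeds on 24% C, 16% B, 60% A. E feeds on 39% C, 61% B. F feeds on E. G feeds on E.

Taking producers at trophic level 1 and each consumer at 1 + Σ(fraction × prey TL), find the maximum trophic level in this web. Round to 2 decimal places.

C: 1 + 1 = 2
D: 1 + (0.24×2 + 0.16×1 + 0.6×1) = 2.24
E: 1 + (0.39×2 + 0.61×1) = 2.39
F: 1 + 2.39 = 3.39
G: 1 + 2.39 = 3.39

3.39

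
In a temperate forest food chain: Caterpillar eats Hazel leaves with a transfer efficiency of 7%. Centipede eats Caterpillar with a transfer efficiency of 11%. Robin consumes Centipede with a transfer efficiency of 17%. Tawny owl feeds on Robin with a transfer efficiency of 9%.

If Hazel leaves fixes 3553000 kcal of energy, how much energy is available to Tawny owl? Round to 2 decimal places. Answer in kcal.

418.58 kcal

Caterpillar: 3553000 × 0.07 = 248710 kcal
Centipede: 248710 × 0.11 = 27358.1 kcal
Robin: 27358.1 × 0.17 = 4650.877 kcal
Tawny owl: 4650.877 × 0.09 = 418.57893 kcal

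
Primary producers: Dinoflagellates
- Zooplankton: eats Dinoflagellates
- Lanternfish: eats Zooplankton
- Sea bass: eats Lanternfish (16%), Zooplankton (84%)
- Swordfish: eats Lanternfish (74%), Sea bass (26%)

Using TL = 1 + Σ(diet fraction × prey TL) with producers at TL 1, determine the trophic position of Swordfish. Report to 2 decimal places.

Zooplankton: 1 + 1 = 2
Lanternfish: 1 + 2 = 3
Sea bass: 1 + (0.16×3 + 0.84×2) = 3.16
Swordfish: 1 + (0.74×3 + 0.26×3.16) = 4.0416

4.04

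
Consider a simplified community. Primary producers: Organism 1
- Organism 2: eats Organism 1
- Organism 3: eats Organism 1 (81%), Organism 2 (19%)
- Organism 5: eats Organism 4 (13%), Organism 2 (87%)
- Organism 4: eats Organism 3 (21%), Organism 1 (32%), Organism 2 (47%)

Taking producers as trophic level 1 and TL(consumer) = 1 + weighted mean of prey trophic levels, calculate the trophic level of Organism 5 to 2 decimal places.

Organism 2: 1 + 1 = 2
Organism 3: 1 + (0.81×1 + 0.19×2) = 2.19
Organism 4: 1 + (0.21×2.19 + 0.32×1 + 0.47×2) = 2.7199
Organism 5: 1 + (0.13×2.7199 + 0.87×2) = 3.093587

3.09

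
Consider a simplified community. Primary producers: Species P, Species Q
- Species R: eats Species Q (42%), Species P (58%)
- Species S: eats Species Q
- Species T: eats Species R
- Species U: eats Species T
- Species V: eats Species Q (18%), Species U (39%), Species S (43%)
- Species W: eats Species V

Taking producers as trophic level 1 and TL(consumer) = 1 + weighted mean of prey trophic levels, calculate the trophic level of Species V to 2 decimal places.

Species R: 1 + (0.42×1 + 0.58×1) = 2
Species S: 1 + 1 = 2
Species T: 1 + 2 = 3
Species U: 1 + 3 = 4
Species V: 1 + (0.18×1 + 0.39×4 + 0.43×2) = 3.6
Species W: 1 + 3.6 = 4.6

3.60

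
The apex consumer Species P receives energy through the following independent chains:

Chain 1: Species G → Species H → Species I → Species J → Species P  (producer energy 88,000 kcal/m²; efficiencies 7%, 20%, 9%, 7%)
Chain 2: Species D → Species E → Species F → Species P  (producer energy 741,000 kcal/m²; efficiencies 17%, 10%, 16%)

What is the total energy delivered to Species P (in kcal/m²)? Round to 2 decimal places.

2023.28 kcal/m²

Chain 1: 88000 × 0.07 × 0.2 × 0.09 × 0.07 = 7.7616 kcal/m²
Chain 2: 741000 × 0.17 × 0.1 × 0.16 = 2015.52 kcal/m²
Total at Species P: 7.7616 + 2015.52 = 2023.2816 kcal/m²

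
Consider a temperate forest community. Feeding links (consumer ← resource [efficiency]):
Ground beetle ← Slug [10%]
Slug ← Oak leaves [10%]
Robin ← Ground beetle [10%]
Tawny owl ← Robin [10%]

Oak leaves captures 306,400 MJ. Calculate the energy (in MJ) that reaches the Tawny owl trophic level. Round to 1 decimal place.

Slug: 306400 × 0.1 = 30640 MJ
Ground beetle: 30640 × 0.1 = 3064 MJ
Robin: 3064 × 0.1 = 306.4 MJ
Tawny owl: 306.4 × 0.1 = 30.64 MJ

30.6 MJ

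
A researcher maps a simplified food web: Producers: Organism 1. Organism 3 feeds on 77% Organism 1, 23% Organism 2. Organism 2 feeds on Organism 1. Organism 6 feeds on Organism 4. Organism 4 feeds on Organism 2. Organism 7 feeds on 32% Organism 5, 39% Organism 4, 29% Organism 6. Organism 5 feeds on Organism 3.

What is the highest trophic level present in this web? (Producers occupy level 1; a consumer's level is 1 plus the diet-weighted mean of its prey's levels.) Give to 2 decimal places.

Organism 2: 1 + 1 = 2
Organism 3: 1 + (0.77×1 + 0.23×2) = 2.23
Organism 4: 1 + 2 = 3
Organism 5: 1 + 2.23 = 3.23
Organism 6: 1 + 3 = 4
Organism 7: 1 + (0.32×3.23 + 0.39×3 + 0.29×4) = 4.3636

4.36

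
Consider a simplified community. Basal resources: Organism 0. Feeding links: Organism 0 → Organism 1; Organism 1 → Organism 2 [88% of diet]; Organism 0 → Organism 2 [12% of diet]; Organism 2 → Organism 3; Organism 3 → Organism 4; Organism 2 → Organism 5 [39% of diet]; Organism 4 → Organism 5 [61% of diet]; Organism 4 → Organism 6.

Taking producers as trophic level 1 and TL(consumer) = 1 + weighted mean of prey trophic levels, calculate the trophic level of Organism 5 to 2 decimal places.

Organism 1: 1 + 1 = 2
Organism 2: 1 + (0.88×2 + 0.12×1) = 2.88
Organism 3: 1 + 2.88 = 3.88
Organism 4: 1 + 3.88 = 4.88
Organism 5: 1 + (0.39×2.88 + 0.61×4.88) = 5.1
Organism 6: 1 + 4.88 = 5.88

5.10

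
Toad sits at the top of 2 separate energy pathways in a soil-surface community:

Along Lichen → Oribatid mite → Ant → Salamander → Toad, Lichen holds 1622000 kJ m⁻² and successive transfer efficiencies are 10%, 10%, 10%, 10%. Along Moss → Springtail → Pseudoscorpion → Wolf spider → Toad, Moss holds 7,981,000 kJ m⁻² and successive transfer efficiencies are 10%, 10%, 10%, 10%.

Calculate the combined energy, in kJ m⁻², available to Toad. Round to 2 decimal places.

960.30 kJ m⁻²

Via Lichen: 1622000 × 0.1 × 0.1 × 0.1 × 0.1 = 162.2 kJ m⁻²
Via Moss: 7981000 × 0.1 × 0.1 × 0.1 × 0.1 = 798.1 kJ m⁻²
Total at Toad: 162.2 + 798.1 = 960.3 kJ m⁻²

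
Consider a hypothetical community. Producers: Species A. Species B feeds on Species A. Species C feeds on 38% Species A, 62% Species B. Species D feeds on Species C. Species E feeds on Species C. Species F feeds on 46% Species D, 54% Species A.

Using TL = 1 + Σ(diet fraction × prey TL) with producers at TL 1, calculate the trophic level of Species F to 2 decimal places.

Species B: 1 + 1 = 2
Species C: 1 + (0.38×1 + 0.62×2) = 2.62
Species D: 1 + 2.62 = 3.62
Species E: 1 + 2.62 = 3.62
Species F: 1 + (0.46×3.62 + 0.54×1) = 3.2052

3.21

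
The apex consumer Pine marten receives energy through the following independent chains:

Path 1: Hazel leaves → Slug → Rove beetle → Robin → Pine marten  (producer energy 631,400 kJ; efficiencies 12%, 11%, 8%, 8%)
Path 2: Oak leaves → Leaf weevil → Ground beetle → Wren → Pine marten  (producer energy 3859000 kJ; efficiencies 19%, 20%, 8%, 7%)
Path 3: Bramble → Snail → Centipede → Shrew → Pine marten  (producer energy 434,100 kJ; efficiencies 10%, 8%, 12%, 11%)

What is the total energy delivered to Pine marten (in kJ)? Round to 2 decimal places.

Path 1: 631400 × 0.12 × 0.11 × 0.08 × 0.08 = 53.340672 kJ
Path 2: 3859000 × 0.19 × 0.2 × 0.08 × 0.07 = 821.1952 kJ
Path 3: 434100 × 0.1 × 0.08 × 0.12 × 0.11 = 45.84096 kJ
Total at Pine marten: 53.340672 + 821.1952 + 45.84096 = 920.376832 kJ

920.38 kJ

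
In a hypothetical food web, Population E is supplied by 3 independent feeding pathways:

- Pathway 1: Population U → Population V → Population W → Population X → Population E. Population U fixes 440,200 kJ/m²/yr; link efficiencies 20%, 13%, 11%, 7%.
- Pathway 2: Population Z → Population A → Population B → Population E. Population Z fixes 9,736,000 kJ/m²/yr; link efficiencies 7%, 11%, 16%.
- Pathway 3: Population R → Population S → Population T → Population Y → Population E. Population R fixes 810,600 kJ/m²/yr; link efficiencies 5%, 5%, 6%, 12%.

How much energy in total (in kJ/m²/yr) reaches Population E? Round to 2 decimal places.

12097.47 kJ/m²/yr

Pathway 1: 440200 × 0.2 × 0.13 × 0.11 × 0.07 = 88.12804 kJ/m²/yr
Pathway 2: 9736000 × 0.07 × 0.11 × 0.16 = 11994.752 kJ/m²/yr
Pathway 3: 810600 × 0.05 × 0.05 × 0.06 × 0.12 = 14.5908 kJ/m²/yr
Total at Population E: 88.12804 + 11994.752 + 14.5908 = 12097.47084 kJ/m²/yr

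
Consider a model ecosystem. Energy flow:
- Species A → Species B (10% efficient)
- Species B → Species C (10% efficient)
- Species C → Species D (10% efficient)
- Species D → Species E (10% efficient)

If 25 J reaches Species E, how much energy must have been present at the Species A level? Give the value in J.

Cumulative transfer efficiency: 0.1 × 0.1 × 0.1 × 0.1 = 0.0001
Species A energy = 25 / 0.0001 = 250000 J

250000 J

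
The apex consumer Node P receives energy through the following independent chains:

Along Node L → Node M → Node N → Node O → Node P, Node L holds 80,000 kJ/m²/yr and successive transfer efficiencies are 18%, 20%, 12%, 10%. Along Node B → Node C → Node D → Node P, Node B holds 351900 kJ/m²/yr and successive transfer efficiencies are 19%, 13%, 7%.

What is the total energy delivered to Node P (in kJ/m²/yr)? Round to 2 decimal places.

Via Node L: 80000 × 0.18 × 0.2 × 0.12 × 0.1 = 34.56 kJ/m²/yr
Via Node B: 351900 × 0.19 × 0.13 × 0.07 = 608.4351 kJ/m²/yr
Total at Node P: 34.56 + 608.4351 = 642.9951 kJ/m²/yr

643.00 kJ/m²/yr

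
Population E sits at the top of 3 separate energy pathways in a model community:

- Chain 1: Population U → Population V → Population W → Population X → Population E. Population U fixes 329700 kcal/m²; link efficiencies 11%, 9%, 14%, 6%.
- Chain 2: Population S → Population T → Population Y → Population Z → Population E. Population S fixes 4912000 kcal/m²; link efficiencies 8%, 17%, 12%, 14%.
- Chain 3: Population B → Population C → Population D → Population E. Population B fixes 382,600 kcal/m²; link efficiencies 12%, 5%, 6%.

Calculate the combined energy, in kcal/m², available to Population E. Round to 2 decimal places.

1287.45 kcal/m²

Chain 1: 329700 × 0.11 × 0.09 × 0.14 × 0.06 = 27.417852 kcal/m²
Chain 2: 4912000 × 0.08 × 0.17 × 0.12 × 0.14 = 1122.29376 kcal/m²
Chain 3: 382600 × 0.12 × 0.05 × 0.06 = 137.736 kcal/m²
Total at Population E: 27.417852 + 1122.29376 + 137.736 = 1287.447612 kcal/m²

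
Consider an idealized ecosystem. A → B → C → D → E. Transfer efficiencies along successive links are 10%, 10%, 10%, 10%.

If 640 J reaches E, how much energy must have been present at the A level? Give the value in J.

6400000 J

Cumulative transfer efficiency: 0.1 × 0.1 × 0.1 × 0.1 = 0.0001
A energy = 640 / 0.0001 = 6400000 J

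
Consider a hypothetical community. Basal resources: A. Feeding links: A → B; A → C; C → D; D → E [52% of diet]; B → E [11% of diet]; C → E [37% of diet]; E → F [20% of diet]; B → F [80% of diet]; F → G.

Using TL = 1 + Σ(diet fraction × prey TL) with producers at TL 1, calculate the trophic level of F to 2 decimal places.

3.30

B: 1 + 1 = 2
C: 1 + 1 = 2
D: 1 + 2 = 3
E: 1 + (0.52×3 + 0.11×2 + 0.37×2) = 3.52
F: 1 + (0.2×3.52 + 0.8×2) = 3.304
G: 1 + 3.304 = 4.304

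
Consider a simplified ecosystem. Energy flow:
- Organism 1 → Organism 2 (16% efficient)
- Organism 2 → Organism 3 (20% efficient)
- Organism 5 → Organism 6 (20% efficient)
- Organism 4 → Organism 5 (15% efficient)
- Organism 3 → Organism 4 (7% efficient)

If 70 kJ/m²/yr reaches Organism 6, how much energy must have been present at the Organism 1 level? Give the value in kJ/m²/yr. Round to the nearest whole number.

1041667 kJ/m²/yr

Cumulative transfer efficiency: 0.16 × 0.2 × 0.07 × 0.15 × 0.2 = 0.0000672
Organism 1 energy = 70 / 0.0000672 = 1041667 kJ/m²/yr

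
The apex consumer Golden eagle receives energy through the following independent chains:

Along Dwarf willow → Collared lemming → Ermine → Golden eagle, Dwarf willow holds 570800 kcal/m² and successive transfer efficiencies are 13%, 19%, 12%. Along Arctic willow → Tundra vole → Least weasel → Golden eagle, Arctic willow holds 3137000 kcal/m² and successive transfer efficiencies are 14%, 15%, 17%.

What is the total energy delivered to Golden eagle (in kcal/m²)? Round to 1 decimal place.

12890.9 kcal/m²

Via Dwarf willow: 570800 × 0.13 × 0.19 × 0.12 = 1691.8512 kcal/m²
Via Arctic willow: 3137000 × 0.14 × 0.15 × 0.17 = 11199.09 kcal/m²
Total at Golden eagle: 1691.8512 + 11199.09 = 12890.9412 kcal/m²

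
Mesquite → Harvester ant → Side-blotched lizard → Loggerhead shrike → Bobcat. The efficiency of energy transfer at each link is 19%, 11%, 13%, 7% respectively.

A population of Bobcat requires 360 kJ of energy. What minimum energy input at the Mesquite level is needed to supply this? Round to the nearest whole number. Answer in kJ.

Cumulative transfer efficiency: 0.19 × 0.11 × 0.13 × 0.07 = 0.00019019
Mesquite energy = 360 / 0.00019019 = 1892844 kJ

1892844 kJ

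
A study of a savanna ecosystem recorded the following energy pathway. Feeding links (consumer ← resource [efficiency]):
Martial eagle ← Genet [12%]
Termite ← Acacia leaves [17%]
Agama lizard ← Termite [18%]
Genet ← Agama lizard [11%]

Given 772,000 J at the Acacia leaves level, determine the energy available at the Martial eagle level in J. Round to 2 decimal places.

311.83 J

Termite: 772000 × 0.17 = 131240 J
Agama lizard: 131240 × 0.18 = 23623.2 J
Genet: 23623.2 × 0.11 = 2598.552 J
Martial eagle: 2598.552 × 0.12 = 311.82624 J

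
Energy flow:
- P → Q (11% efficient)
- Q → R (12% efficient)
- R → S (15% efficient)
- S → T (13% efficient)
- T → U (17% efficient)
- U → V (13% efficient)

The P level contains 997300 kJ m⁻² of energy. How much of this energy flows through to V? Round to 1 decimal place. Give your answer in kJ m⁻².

Q: 997300 × 0.11 = 109703 kJ m⁻²
R: 109703 × 0.12 = 13164.36 kJ m⁻²
S: 13164.36 × 0.15 = 1974.654 kJ m⁻²
T: 1974.654 × 0.13 = 256.70502 kJ m⁻²
U: 256.70502 × 0.17 = 43.6398534 kJ m⁻²
V: 43.6398534 × 0.13 = 5.673180942 kJ m⁻²

5.7 kJ m⁻²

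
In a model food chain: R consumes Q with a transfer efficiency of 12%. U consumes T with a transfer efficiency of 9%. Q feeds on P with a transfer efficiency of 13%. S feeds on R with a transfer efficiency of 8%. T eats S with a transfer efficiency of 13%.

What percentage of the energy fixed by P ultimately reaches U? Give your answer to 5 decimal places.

0.00146%

Product of link efficiencies: 0.13 × 0.12 × 0.08 × 0.13 × 0.09 = 0.0000146016
As a percentage: 0.0000146016 × 100 = 0.00146%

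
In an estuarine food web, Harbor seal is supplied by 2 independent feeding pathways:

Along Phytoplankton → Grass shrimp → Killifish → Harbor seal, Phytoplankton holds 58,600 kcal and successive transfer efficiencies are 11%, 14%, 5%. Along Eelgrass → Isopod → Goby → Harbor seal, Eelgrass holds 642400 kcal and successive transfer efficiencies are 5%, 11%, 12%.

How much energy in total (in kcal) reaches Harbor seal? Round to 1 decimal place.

Via Phytoplankton: 58600 × 0.11 × 0.14 × 0.05 = 45.122 kcal
Via Eelgrass: 642400 × 0.05 × 0.11 × 0.12 = 423.984 kcal
Total at Harbor seal: 45.122 + 423.984 = 469.106 kcal

469.1 kcal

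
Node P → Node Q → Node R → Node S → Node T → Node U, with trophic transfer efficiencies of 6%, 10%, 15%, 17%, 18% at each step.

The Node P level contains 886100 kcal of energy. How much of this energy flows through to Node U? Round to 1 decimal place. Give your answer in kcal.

24.4 kcal

Node Q: 886100 × 0.06 = 53166 kcal
Node R: 53166 × 0.1 = 5316.6 kcal
Node S: 5316.6 × 0.15 = 797.49 kcal
Node T: 797.49 × 0.17 = 135.5733 kcal
Node U: 135.5733 × 0.18 = 24.403194 kcal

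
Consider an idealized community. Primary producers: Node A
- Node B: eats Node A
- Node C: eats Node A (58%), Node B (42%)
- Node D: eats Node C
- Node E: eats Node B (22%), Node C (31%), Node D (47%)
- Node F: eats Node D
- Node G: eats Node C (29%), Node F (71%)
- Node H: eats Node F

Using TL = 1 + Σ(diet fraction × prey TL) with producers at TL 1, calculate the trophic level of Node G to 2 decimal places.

Node B: 1 + 1 = 2
Node C: 1 + (0.58×1 + 0.42×2) = 2.42
Node D: 1 + 2.42 = 3.42
Node E: 1 + (0.22×2 + 0.31×2.42 + 0.47×3.42) = 3.7976
Node F: 1 + 3.42 = 4.42
Node G: 1 + (0.29×2.42 + 0.71×4.42) = 4.84
Node H: 1 + 4.42 = 5.42

4.84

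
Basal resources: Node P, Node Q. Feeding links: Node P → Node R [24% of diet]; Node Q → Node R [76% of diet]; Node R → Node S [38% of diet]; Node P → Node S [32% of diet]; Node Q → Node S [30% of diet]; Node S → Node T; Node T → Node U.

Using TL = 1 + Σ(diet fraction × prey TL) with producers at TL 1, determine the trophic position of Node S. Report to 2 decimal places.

2.38

Node R: 1 + (0.24×1 + 0.76×1) = 2
Node S: 1 + (0.38×2 + 0.32×1 + 0.3×1) = 2.38
Node T: 1 + 2.38 = 3.38
Node U: 1 + 3.38 = 4.38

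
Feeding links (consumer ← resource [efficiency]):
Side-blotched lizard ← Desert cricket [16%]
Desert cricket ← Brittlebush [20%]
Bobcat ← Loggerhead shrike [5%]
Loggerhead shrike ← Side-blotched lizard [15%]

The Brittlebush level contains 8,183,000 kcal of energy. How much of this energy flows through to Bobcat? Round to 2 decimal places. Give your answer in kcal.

Desert cricket: 8183000 × 0.2 = 1636600 kcal
Side-blotched lizard: 1636600 × 0.16 = 261856 kcal
Loggerhead shrike: 261856 × 0.15 = 39278.4 kcal
Bobcat: 39278.4 × 0.05 = 1963.92 kcal

1963.92 kcal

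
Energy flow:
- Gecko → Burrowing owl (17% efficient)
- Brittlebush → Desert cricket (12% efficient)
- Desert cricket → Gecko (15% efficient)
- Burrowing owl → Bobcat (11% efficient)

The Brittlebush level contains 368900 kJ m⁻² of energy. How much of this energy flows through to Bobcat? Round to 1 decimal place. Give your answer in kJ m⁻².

Desert cricket: 368900 × 0.12 = 44268 kJ m⁻²
Gecko: 44268 × 0.15 = 6640.2 kJ m⁻²
Burrowing owl: 6640.2 × 0.17 = 1128.834 kJ m⁻²
Bobcat: 1128.834 × 0.11 = 124.17174 kJ m⁻²

124.2 kJ m⁻²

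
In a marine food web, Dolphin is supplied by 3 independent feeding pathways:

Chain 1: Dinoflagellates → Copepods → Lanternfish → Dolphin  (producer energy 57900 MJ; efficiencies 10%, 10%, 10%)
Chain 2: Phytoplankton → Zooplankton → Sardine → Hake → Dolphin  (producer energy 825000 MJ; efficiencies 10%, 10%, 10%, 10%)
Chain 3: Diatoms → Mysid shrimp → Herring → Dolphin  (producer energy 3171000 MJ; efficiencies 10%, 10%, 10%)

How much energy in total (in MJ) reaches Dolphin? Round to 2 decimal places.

3311.40 MJ

Chain 1: 57900 × 0.1 × 0.1 × 0.1 = 57.9 MJ
Chain 2: 825000 × 0.1 × 0.1 × 0.1 × 0.1 = 82.5 MJ
Chain 3: 3171000 × 0.1 × 0.1 × 0.1 = 3171 MJ
Total at Dolphin: 57.9 + 82.5 + 3171 = 3311.4 MJ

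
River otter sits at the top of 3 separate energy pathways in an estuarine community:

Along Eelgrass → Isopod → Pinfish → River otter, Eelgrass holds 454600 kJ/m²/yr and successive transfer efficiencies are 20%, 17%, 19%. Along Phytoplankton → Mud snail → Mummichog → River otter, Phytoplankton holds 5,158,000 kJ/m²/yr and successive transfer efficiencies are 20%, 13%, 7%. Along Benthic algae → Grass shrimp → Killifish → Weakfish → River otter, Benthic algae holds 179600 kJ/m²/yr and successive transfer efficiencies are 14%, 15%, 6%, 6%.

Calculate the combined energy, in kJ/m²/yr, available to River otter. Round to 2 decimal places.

12337.85 kJ/m²/yr

Via Eelgrass: 454600 × 0.2 × 0.17 × 0.19 = 2936.716 kJ/m²/yr
Via Phytoplankton: 5158000 × 0.2 × 0.13 × 0.07 = 9387.56 kJ/m²/yr
Via Benthic algae: 179600 × 0.14 × 0.15 × 0.06 × 0.06 = 13.57776 kJ/m²/yr
Total at River otter: 2936.716 + 9387.56 + 13.57776 = 12337.85376 kJ/m²/yr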